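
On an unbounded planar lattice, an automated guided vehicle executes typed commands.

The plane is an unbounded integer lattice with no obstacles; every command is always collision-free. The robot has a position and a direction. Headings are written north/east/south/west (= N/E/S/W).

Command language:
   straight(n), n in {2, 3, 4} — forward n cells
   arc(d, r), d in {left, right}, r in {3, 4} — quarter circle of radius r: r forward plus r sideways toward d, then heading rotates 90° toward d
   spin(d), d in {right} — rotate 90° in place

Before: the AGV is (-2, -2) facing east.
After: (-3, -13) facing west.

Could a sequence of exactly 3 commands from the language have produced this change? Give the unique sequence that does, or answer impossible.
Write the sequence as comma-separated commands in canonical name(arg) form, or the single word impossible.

key: running arc(right, 4) before arc(right, 3) would end elsewhere — order is forced
start: (-2, -2) facing east
t=1 arc(right, 3) ⇒ (1, -5) facing south
t=2 straight(4) ⇒ (1, -9) facing south
t=3 arc(right, 4) ⇒ (-3, -13) facing west
all 512 alternatives checked — unique.

arc(right, 3), straight(4), arc(right, 4)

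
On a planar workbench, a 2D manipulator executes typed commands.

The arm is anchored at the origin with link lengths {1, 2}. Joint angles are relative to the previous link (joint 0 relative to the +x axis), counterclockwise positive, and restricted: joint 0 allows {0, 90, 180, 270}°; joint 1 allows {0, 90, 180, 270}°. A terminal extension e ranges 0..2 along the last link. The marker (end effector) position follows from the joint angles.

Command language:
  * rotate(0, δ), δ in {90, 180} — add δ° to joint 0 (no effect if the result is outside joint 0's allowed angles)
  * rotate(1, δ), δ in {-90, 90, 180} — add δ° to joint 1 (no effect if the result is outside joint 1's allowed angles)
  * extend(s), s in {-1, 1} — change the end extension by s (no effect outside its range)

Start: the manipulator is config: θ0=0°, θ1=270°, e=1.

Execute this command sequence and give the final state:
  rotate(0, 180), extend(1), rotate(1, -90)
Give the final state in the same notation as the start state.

config: θ0=180°, θ1=180°, e=2

initial: config: θ0=0°, θ1=270°, e=1
t=1 rotate(0, 180) ⇒ config: θ0=180°, θ1=270°, e=1
t=2 extend(1) ⇒ config: θ0=180°, θ1=270°, e=2
t=3 rotate(1, -90) ⇒ config: θ0=180°, θ1=180°, e=2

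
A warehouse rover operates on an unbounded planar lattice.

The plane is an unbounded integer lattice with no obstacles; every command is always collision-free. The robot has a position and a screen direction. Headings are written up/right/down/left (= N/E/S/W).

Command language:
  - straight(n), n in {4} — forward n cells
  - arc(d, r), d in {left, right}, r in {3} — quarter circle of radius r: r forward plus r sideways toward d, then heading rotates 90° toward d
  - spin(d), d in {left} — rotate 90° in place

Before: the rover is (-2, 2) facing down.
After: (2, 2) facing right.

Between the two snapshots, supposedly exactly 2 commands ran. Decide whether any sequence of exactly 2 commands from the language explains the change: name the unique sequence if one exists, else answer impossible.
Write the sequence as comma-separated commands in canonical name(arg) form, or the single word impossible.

spin(left), straight(4)

key: running straight(4) before spin(left) would end elsewhere — order is forced
initial: (-2, 2) facing down
t=1 spin(left) ⇒ (-2, 2) facing right
t=2 straight(4) ⇒ (2, 2) facing right
all 16 alternatives checked — unique.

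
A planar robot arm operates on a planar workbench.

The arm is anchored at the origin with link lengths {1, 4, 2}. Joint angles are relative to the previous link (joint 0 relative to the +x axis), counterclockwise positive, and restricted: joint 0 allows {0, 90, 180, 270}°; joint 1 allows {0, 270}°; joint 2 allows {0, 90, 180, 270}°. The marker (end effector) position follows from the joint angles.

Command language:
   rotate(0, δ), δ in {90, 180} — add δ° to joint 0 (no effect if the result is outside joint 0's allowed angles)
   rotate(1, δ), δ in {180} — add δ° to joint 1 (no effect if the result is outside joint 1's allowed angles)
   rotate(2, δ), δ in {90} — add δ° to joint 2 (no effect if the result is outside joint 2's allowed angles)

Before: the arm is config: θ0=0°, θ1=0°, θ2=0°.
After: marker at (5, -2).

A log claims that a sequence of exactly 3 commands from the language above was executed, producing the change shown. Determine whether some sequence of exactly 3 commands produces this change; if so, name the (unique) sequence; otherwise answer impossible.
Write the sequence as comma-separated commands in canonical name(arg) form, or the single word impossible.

rotate(2, 90), rotate(2, 90), rotate(2, 90)

from: config: θ0=0°, θ1=0°, θ2=0°
[1] after rotate(2, 90): config: θ0=0°, θ1=0°, θ2=90°
[2] after rotate(2, 90): config: θ0=0°, θ1=0°, θ2=180°
[3] after rotate(2, 90): config: θ0=0°, θ1=0°, θ2=270°
uniquely the one of 64 3-step routes that fits.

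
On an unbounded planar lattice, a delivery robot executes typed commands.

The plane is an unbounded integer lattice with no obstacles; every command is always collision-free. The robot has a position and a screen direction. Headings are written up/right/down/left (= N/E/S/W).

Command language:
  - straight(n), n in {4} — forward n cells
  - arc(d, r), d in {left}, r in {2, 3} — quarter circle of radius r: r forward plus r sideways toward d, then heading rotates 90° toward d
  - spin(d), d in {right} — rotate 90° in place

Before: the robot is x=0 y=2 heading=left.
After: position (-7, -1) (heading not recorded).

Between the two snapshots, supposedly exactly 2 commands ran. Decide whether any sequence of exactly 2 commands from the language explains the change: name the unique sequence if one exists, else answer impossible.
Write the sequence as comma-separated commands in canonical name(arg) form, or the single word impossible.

key: running arc(left, 3) before straight(4) would end elsewhere — order is forced
begin: x=0 y=2 heading=left
step 1 (straight(4)): x=-4 y=2 heading=left
step 2 (arc(left, 3)): x=-7 y=-1 heading=down
uniquely the one of 16 2-step routes that fits.

straight(4), arc(left, 3)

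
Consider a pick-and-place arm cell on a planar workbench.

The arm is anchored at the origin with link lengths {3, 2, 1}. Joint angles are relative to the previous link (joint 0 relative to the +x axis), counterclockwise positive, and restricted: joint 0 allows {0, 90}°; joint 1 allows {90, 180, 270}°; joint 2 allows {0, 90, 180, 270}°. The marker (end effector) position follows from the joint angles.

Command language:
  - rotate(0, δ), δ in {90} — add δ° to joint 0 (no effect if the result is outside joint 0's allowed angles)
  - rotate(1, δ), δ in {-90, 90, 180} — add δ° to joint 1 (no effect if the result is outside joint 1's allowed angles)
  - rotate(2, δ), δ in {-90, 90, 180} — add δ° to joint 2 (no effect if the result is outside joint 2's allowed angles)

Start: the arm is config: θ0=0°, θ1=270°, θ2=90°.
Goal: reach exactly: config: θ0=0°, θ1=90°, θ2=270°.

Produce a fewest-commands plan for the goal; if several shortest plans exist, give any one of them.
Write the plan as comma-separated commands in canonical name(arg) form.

from: config: θ0=0°, θ1=270°, θ2=90°
1. rotate(2, 180) → config: θ0=0°, θ1=270°, θ2=270°
2. rotate(1, 180) → config: θ0=0°, θ1=90°, θ2=270°
nothing shorter than 2 reaches the goal.

rotate(2, 180), rotate(1, 180)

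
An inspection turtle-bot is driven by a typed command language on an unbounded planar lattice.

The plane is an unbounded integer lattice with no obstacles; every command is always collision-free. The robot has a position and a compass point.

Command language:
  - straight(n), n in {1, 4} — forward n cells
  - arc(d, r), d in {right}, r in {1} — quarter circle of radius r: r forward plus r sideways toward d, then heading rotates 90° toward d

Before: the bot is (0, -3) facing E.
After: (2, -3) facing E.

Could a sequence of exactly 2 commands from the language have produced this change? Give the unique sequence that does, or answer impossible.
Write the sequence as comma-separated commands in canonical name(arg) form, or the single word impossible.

straight(1), straight(1)

key: still facing E at the end — nothing in the sequence rotates
from: (0, -3) facing E
step 1 (straight(1)): (1, -3) facing E
step 2 (straight(1)): (2, -3) facing E
no other 2-command option fits: unique.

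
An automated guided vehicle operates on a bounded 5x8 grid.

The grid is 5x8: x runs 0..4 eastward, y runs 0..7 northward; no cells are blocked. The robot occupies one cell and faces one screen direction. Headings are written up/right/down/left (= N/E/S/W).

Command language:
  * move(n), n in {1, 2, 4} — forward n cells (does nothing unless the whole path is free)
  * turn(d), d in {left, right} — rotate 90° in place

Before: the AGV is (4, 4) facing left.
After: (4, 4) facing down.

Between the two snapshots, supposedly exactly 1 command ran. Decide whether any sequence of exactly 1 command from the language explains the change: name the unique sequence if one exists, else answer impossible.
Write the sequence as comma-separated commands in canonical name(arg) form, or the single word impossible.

key: (4,4) unchanged — the single command moves nothing
t0: (4, 4) facing left
t=1 turn(left) ⇒ (4, 4) facing down
all 5 alternatives checked — unique.

turn(left)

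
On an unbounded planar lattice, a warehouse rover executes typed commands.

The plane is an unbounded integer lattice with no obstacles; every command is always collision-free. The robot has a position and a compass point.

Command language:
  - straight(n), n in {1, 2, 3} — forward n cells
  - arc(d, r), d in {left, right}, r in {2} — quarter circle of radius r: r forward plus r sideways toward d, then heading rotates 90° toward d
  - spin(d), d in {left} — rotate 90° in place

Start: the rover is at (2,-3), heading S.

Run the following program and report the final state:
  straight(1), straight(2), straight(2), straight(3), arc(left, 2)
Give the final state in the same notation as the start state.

initial: at (2,-3), heading S
t=1 straight(1) ⇒ at (2,-4), heading S
t=2 straight(2) ⇒ at (2,-6), heading S
t=3 straight(2) ⇒ at (2,-8), heading S
t=4 straight(3) ⇒ at (2,-11), heading S
t=5 arc(left, 2) ⇒ at (4,-13), heading E

at (4,-13), heading E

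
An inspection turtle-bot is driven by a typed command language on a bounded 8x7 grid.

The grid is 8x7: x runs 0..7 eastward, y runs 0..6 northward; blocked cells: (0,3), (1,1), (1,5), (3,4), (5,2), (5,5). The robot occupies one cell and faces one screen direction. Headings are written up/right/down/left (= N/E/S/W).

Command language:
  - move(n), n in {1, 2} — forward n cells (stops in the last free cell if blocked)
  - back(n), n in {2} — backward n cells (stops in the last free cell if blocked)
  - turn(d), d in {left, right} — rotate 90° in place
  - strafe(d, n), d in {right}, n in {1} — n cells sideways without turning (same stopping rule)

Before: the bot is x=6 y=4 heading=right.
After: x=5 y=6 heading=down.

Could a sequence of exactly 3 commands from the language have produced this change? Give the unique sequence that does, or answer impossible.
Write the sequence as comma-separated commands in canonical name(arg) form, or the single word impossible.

key: position moved to (5,6) AND the heading swung to S — translation plus rotation needed
begin: x=6 y=4 heading=right
1. turn(right) → x=6 y=4 heading=down
2. back(2) → x=6 y=6 heading=down
3. strafe(right, 1) → x=5 y=6 heading=down
no other 3-command option fits: unique.

turn(right), back(2), strafe(right, 1)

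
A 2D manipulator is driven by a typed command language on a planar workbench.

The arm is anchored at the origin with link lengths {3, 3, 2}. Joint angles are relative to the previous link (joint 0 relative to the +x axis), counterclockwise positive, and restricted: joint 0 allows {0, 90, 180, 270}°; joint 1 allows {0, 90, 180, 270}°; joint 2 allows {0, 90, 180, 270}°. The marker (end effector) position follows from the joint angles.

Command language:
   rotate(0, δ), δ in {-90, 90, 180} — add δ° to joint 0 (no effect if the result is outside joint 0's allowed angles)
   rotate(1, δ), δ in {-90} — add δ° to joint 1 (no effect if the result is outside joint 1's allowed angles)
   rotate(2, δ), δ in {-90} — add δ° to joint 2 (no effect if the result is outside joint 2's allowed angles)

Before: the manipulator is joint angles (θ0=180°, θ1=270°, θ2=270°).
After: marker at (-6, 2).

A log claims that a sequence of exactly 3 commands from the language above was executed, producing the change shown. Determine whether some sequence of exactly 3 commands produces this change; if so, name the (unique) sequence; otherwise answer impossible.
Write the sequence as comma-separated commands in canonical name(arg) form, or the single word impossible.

rotate(1, -90), rotate(1, -90), rotate(1, -90)

t0: joint angles (θ0=180°, θ1=270°, θ2=270°)
step 1 (rotate(1, -90)): joint angles (θ0=180°, θ1=180°, θ2=270°)
step 2 (rotate(1, -90)): joint angles (θ0=180°, θ1=90°, θ2=270°)
step 3 (rotate(1, -90)): joint angles (θ0=180°, θ1=0°, θ2=270°)
no other 3-command option fits: unique.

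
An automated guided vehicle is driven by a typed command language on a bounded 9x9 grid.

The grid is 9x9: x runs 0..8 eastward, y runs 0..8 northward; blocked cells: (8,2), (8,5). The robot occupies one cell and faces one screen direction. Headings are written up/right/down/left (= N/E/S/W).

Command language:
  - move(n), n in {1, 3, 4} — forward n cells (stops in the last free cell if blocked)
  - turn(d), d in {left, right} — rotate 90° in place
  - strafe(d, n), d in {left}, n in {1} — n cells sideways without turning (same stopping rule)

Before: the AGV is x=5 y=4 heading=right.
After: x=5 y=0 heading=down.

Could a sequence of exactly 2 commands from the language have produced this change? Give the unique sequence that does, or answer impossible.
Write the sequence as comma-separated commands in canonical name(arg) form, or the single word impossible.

key: position moved to (5,0) AND the heading swung to S — translation plus rotation needed
start: x=5 y=4 heading=right
1. turn(right) → x=5 y=4 heading=down
2. move(4) → x=5 y=0 heading=down
all 36 alternatives checked — unique.

turn(right), move(4)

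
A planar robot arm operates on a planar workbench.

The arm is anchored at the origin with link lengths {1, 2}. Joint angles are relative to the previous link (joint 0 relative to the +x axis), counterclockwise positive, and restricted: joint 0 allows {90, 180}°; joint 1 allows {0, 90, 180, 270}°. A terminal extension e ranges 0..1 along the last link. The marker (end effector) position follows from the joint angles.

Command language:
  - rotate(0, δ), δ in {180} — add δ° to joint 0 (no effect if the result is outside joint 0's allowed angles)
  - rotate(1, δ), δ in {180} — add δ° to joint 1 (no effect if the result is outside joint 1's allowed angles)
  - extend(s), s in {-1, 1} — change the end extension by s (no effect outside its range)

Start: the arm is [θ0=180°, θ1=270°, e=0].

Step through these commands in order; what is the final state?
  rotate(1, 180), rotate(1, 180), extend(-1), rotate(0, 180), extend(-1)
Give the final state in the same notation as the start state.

[θ0=180°, θ1=270°, e=0]

from: [θ0=180°, θ1=270°, e=0]
1. rotate(1, 180) → [θ0=180°, θ1=90°, e=0]
2. rotate(1, 180) → [θ0=180°, θ1=270°, e=0]
3. extend(-1) → [θ0=180°, θ1=270°, e=0]
4. rotate(0, 180) → [θ0=180°, θ1=270°, e=0]
5. extend(-1) → [θ0=180°, θ1=270°, e=0]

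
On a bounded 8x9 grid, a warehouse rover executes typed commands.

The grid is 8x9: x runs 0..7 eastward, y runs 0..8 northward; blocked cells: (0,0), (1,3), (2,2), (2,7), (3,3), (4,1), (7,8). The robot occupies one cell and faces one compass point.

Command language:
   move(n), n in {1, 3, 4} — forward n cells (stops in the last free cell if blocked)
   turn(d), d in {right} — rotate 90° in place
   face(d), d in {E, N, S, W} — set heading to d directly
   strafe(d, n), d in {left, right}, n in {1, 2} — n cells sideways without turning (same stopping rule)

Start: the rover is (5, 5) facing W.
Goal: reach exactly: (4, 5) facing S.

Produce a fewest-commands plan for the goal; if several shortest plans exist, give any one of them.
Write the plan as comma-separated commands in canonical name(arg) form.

move(1), face(S)

start: (5, 5) facing W
t=1 move(1) ⇒ (4, 5) facing W
t=2 face(S) ⇒ (4, 5) facing S
shorter routes all fall short; 2 is best.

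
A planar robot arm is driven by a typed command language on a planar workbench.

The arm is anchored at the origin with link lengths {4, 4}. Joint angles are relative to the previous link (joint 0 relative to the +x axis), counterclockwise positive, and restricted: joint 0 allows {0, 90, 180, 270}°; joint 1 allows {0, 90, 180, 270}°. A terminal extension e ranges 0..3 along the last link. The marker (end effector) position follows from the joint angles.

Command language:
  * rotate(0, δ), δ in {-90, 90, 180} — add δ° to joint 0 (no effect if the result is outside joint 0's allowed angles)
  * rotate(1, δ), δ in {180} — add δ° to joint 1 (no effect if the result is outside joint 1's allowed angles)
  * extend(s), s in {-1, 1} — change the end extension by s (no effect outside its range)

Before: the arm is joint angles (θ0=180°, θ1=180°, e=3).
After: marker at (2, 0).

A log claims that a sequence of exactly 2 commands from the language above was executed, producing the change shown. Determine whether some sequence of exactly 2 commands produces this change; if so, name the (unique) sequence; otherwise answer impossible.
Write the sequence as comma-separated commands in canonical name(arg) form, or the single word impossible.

extend(1), extend(-1)

key: order matters: swapping extend(1) and extend(-1) lands elsewhere
from: joint angles (θ0=180°, θ1=180°, e=3)
[1] after extend(1): joint angles (θ0=180°, θ1=180°, e=3)
[2] after extend(-1): joint angles (θ0=180°, θ1=180°, e=2)
no other 2-command option fits: unique.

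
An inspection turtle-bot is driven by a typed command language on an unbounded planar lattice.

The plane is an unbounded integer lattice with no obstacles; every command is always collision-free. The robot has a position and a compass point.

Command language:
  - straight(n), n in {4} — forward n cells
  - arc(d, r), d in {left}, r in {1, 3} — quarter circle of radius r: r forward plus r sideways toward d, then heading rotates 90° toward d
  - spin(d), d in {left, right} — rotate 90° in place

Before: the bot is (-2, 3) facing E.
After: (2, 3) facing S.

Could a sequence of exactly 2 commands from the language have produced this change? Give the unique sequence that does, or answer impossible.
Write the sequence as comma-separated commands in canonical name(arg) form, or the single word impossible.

straight(4), spin(right)

key: position moved to (2,3) AND the heading swung to S — translation plus rotation needed
initial: (-2, 3) facing E
[1] after straight(4): (2, 3) facing E
[2] after spin(right): (2, 3) facing S
all 25 alternatives checked — unique.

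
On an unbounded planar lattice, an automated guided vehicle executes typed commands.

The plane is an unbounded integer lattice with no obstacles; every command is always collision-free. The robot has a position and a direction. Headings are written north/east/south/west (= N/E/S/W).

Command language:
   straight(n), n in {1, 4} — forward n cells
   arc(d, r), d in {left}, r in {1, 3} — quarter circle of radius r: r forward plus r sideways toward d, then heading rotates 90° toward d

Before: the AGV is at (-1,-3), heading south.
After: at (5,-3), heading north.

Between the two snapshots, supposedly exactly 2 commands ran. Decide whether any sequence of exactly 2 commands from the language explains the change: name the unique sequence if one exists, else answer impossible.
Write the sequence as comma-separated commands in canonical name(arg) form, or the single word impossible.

arc(left, 3), arc(left, 3)

key: position moved to (5,-3) AND the heading swung to N — translation plus rotation needed
begin: at (-1,-3), heading south
step 1 (arc(left, 3)): at (2,-6), heading east
step 2 (arc(left, 3)): at (5,-3), heading north
no other 2-command option fits: unique.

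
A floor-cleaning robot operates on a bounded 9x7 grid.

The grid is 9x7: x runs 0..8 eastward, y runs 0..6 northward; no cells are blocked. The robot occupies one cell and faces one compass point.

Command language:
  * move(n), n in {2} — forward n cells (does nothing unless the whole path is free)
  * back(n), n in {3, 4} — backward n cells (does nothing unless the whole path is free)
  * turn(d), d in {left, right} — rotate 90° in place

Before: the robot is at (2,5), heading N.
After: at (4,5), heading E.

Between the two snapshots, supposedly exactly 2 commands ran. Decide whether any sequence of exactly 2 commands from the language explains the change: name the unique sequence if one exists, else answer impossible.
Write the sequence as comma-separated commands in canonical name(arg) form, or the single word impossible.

turn(right), move(2)

key: order matters: swapping turn(right) and move(2) lands elsewhere
from: at (2,5), heading N
step 1 (turn(right)): at (2,5), heading E
step 2 (move(2)): at (4,5), heading E
uniquely the one of 25 2-step routes that fits.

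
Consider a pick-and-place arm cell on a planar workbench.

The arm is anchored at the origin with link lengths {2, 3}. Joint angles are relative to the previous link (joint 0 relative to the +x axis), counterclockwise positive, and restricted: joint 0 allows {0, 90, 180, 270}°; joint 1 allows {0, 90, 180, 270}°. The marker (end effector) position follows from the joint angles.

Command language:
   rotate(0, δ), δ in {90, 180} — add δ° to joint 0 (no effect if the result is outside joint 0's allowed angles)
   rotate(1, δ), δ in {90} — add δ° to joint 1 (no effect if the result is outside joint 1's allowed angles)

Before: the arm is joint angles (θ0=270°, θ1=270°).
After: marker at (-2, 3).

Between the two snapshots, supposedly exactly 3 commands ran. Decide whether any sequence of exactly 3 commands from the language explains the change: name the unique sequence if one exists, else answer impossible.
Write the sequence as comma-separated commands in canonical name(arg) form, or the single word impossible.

initial: joint angles (θ0=270°, θ1=270°)
step 1 (rotate(0, 90)): joint angles (θ0=0°, θ1=270°)
step 2 (rotate(0, 90)): joint angles (θ0=90°, θ1=270°)
step 3 (rotate(0, 90)): joint angles (θ0=180°, θ1=270°)
all 27 alternatives checked — unique.

rotate(0, 90), rotate(0, 90), rotate(0, 90)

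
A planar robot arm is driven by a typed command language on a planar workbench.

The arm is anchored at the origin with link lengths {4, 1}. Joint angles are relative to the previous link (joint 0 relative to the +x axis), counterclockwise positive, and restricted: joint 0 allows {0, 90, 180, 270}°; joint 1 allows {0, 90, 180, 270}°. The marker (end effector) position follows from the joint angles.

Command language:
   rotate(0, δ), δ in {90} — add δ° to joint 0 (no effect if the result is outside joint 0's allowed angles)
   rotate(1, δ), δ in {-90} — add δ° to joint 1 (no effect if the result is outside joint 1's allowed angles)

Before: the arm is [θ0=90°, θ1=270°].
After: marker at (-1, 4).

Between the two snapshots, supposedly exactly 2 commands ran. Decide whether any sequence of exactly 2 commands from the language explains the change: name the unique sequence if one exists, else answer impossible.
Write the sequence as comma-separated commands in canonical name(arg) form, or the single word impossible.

initial: [θ0=90°, θ1=270°]
step 1 (rotate(1, -90)): [θ0=90°, θ1=180°]
step 2 (rotate(1, -90)): [θ0=90°, θ1=90°]
uniquely the one of 4 2-step routes that fits.

rotate(1, -90), rotate(1, -90)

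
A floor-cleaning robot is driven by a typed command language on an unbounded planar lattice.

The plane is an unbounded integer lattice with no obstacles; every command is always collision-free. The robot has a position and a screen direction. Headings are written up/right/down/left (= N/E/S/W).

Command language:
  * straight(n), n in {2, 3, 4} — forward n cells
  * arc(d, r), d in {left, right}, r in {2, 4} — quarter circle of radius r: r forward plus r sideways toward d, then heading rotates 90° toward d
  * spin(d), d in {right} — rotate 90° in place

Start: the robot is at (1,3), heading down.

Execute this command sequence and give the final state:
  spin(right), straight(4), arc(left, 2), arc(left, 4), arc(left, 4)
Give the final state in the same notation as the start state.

from: at (1,3), heading down
1. spin(right) → at (1,3), heading left
2. straight(4) → at (-3,3), heading left
3. arc(left, 2) → at (-5,1), heading down
4. arc(left, 4) → at (-1,-3), heading right
5. arc(left, 4) → at (3,1), heading up

at (3,1), heading up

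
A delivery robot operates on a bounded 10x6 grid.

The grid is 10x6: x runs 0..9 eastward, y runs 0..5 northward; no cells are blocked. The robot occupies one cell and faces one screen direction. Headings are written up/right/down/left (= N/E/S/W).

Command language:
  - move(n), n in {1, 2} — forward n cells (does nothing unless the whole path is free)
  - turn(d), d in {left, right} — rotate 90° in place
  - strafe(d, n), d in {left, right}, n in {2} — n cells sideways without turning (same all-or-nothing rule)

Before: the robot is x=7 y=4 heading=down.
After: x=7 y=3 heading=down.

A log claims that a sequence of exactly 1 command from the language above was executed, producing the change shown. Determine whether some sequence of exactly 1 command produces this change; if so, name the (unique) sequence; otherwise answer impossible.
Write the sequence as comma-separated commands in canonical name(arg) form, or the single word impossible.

move(1)

key: still facing S — the one step turns nothing
from: x=7 y=4 heading=down
1. move(1) → x=7 y=3 heading=down
no rival 1-sequence matches.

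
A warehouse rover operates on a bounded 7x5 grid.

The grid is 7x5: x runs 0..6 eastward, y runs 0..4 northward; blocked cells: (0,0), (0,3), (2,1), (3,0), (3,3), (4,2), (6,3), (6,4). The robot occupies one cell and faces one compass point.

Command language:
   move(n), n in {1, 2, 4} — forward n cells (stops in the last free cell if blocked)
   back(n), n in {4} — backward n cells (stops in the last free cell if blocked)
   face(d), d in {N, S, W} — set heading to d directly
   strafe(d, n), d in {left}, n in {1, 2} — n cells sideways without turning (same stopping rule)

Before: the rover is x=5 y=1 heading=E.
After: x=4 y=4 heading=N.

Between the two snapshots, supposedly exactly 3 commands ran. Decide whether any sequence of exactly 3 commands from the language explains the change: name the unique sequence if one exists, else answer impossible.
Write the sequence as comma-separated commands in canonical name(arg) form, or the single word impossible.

key: position moved to (4,4) AND the heading swung to N — translation plus rotation needed
start: x=5 y=1 heading=E
1. face(N) → x=5 y=1 heading=N
2. move(4) → x=5 y=4 heading=N
3. strafe(left, 1) → x=4 y=4 heading=N
no rival 3-sequence matches.

face(N), move(4), strafe(left, 1)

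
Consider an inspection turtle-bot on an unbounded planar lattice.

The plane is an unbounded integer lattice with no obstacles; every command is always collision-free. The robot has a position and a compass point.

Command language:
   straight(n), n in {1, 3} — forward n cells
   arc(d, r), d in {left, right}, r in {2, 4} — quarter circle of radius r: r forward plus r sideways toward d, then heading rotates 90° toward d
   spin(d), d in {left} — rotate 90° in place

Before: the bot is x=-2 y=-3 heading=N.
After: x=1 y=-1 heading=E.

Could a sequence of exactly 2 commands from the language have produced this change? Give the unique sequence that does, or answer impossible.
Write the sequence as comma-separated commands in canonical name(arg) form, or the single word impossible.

key: cell and facing (now E) both changed — the 2 commands mix motion and turning
start: x=-2 y=-3 heading=N
[1] after arc(right, 2): x=0 y=-1 heading=E
[2] after straight(1): x=1 y=-1 heading=E
no rival 2-sequence matches.

arc(right, 2), straight(1)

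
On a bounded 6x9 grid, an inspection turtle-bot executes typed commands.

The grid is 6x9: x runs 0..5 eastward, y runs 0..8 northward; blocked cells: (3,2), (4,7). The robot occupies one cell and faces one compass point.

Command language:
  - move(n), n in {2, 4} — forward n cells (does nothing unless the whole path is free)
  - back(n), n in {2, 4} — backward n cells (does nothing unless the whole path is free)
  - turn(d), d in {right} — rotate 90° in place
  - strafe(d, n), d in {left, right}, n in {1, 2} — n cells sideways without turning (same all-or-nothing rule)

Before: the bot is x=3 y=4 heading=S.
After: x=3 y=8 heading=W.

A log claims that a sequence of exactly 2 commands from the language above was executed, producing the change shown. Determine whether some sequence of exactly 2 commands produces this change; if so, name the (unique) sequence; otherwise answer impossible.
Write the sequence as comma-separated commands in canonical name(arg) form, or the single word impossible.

back(4), turn(right)

key: position moved to (3,8) AND the heading swung to W — translation plus rotation needed
begin: x=3 y=4 heading=S
step 1 (back(4)): x=3 y=8 heading=S
step 2 (turn(right)): x=3 y=8 heading=W
no rival 2-sequence matches.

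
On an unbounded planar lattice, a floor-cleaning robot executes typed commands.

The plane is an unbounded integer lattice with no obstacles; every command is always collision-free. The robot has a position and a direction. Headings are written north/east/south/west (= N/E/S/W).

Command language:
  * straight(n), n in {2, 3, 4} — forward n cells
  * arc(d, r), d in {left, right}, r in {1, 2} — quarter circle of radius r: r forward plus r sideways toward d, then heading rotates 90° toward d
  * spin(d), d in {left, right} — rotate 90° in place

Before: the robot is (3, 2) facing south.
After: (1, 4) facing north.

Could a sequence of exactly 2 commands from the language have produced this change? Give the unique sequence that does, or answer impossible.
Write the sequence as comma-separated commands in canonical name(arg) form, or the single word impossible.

key: cell and facing (now N) both changed — the 2 commands mix motion and turning
from: (3, 2) facing south
t=1 spin(right) ⇒ (3, 2) facing west
t=2 arc(right, 2) ⇒ (1, 4) facing north
all 81 alternatives checked — unique.

spin(right), arc(right, 2)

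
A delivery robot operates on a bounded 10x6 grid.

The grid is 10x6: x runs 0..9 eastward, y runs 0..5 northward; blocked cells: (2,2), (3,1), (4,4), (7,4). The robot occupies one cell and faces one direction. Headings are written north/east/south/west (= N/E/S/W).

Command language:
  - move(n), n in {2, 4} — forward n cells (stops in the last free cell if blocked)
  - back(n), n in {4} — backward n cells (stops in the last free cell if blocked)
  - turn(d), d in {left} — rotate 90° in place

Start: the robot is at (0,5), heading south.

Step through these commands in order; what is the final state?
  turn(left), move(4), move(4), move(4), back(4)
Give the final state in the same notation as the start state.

start: at (0,5), heading south
t=1 turn(left) ⇒ at (0,5), heading east
t=2 move(4) ⇒ at (4,5), heading east
t=3 move(4) ⇒ at (8,5), heading east
t=4 move(4) ⇒ at (9,5), heading east
t=5 back(4) ⇒ at (5,5), heading east

at (5,5), heading east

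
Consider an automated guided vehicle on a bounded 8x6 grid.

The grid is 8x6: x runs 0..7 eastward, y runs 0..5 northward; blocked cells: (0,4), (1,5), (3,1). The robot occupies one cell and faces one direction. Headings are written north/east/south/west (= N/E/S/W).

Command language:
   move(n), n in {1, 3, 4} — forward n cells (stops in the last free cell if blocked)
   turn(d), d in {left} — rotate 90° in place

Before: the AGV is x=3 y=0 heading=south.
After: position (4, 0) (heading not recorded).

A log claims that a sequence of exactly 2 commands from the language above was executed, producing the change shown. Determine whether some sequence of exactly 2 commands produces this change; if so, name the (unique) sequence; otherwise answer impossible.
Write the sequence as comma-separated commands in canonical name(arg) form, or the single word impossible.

key: order matters: swapping turn(left) and move(1) lands elsewhere
t0: x=3 y=0 heading=south
t=1 turn(left) ⇒ x=3 y=0 heading=east
t=2 move(1) ⇒ x=4 y=0 heading=east
all 16 alternatives checked — unique.

turn(left), move(1)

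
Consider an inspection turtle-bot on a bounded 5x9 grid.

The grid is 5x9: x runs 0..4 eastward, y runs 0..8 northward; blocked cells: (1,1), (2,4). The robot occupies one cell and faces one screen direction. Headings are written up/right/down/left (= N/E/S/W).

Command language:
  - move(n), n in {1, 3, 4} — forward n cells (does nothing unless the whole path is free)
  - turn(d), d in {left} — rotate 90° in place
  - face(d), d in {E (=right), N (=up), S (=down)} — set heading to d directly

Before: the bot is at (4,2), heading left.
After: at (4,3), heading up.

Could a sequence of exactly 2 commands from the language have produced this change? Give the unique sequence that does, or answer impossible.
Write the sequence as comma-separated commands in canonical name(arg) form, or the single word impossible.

key: order matters: swapping face(N) and move(1) lands elsewhere
start: at (4,2), heading left
step 1 (face(N)): at (4,2), heading up
step 2 (move(1)): at (4,3), heading up
no rival 2-sequence matches.

face(N), move(1)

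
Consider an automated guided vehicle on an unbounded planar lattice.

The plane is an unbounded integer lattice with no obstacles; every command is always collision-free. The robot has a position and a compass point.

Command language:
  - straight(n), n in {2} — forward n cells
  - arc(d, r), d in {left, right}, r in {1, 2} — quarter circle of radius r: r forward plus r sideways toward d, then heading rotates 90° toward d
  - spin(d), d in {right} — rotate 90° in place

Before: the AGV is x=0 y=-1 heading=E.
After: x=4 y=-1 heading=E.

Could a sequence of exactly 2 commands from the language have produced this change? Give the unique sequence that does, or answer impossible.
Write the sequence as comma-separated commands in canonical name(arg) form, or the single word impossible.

key: still facing E at the end — nothing in the sequence rotates
begin: x=0 y=-1 heading=E
[1] after straight(2): x=2 y=-1 heading=E
[2] after straight(2): x=4 y=-1 heading=E
no rival 2-sequence matches.

straight(2), straight(2)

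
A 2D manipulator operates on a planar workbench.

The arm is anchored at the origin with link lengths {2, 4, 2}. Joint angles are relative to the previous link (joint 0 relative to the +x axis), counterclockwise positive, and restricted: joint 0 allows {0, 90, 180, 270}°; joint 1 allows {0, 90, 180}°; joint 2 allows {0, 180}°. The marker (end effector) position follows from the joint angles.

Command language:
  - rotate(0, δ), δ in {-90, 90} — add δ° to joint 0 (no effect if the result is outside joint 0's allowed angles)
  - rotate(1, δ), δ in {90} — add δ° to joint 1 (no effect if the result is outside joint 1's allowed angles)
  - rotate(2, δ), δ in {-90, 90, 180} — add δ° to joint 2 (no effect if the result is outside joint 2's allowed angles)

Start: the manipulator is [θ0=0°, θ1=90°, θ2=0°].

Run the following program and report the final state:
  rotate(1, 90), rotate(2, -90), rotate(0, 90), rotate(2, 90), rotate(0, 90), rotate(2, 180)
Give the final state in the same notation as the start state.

start: [θ0=0°, θ1=90°, θ2=0°]
t=1 rotate(1, 90) ⇒ [θ0=0°, θ1=180°, θ2=0°]
t=2 rotate(2, -90) ⇒ [θ0=0°, θ1=180°, θ2=0°]
t=3 rotate(0, 90) ⇒ [θ0=90°, θ1=180°, θ2=0°]
t=4 rotate(2, 90) ⇒ [θ0=90°, θ1=180°, θ2=0°]
t=5 rotate(0, 90) ⇒ [θ0=180°, θ1=180°, θ2=0°]
t=6 rotate(2, 180) ⇒ [θ0=180°, θ1=180°, θ2=180°]

[θ0=180°, θ1=180°, θ2=180°]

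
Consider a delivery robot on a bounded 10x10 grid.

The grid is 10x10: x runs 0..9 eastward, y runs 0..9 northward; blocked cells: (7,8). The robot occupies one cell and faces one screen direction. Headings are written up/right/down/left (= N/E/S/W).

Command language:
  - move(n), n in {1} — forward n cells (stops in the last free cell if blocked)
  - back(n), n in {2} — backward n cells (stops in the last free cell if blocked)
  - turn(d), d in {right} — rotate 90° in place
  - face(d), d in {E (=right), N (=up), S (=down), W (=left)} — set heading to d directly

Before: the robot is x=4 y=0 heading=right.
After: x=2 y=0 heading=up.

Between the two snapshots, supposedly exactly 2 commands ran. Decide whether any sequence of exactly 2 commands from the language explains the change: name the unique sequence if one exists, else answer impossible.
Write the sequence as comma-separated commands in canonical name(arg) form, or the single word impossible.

key: running face(N) before back(2) would end elsewhere — order is forced
t0: x=4 y=0 heading=right
[1] after back(2): x=2 y=0 heading=right
[2] after face(N): x=2 y=0 heading=up
uniquely the one of 49 2-step routes that fits.

back(2), face(N)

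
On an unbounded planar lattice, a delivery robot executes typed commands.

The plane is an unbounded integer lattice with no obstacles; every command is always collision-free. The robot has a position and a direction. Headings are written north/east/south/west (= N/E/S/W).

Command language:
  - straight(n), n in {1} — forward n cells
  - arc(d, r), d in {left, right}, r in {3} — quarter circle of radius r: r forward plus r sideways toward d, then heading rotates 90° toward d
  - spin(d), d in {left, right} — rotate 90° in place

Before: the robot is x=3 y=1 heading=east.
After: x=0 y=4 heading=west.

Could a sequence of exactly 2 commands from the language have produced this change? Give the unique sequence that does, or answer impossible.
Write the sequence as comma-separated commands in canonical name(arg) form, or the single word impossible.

spin(left), arc(left, 3)

key: cell and facing (now W) both changed — the 2 commands mix motion and turning
from: x=3 y=1 heading=east
1. spin(left) → x=3 y=1 heading=north
2. arc(left, 3) → x=0 y=4 heading=west
all 25 alternatives checked — unique.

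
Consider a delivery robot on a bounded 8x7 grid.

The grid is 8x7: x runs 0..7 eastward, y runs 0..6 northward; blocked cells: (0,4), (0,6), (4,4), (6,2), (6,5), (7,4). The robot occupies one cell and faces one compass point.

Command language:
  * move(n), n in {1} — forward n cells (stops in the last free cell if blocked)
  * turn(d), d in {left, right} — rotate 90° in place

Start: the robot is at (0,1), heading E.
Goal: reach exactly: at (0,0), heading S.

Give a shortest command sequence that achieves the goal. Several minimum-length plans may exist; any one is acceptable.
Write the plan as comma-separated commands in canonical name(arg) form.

start: at (0,1), heading E
[1] after turn(right): at (0,1), heading S
[2] after move(1): at (0,0), heading S
no 1-step plan works, so 2 is optimal.

turn(right), move(1)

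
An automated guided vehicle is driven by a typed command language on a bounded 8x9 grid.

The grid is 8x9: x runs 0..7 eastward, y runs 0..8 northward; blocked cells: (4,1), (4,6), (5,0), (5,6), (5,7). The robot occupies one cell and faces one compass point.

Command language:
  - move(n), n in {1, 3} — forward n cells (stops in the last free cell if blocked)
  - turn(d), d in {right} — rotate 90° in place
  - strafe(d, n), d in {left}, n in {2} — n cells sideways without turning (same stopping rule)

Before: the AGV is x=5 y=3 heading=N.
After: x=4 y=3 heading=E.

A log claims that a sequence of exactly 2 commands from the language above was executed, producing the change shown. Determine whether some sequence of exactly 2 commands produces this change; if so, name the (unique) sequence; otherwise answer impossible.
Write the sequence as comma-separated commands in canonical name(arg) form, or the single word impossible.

impossible

all 16 sequences checked — none match.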